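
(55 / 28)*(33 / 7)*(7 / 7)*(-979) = -1776885 / 196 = -9065.74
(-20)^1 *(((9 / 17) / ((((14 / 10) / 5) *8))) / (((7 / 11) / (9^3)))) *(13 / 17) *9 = -1055500875 / 28322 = -37267.88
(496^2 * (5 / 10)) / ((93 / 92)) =365056 / 3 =121685.33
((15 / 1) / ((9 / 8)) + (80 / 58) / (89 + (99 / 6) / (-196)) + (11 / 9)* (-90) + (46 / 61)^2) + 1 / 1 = -214572741893 / 2256700917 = -95.08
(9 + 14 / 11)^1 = 10.27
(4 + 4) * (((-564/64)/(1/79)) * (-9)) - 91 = 100069/2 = 50034.50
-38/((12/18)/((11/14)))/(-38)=33/28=1.18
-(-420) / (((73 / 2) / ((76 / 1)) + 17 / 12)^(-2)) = 26187875 / 17328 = 1511.30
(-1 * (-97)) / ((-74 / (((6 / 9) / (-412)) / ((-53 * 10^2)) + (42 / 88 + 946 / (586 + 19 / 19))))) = -4285244932279 / 1565045077200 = -2.74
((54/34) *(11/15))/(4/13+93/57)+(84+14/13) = 85.68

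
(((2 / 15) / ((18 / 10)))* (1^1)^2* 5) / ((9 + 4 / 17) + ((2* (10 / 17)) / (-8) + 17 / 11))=3740 / 107379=0.03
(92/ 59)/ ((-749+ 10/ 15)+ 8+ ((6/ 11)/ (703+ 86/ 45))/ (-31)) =-2985453636/ 1417430696369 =-0.00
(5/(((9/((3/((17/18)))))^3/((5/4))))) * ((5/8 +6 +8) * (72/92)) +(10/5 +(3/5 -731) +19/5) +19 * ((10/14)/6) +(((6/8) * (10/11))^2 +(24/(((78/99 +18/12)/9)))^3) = 16623835660417016473877/19771522018890180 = 840796.96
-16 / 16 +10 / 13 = -3 / 13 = -0.23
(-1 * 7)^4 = 2401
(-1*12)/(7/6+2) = -3.79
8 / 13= 0.62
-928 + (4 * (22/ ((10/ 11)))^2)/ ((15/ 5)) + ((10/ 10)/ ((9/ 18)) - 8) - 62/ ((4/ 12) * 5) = -190.35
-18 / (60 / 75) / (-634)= 45 / 1268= 0.04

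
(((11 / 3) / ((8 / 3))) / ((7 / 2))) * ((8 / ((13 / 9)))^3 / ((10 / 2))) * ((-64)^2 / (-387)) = -467140608 / 3306485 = -141.28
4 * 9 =36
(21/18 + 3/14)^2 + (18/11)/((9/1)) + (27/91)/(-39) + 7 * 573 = 3290000249/819819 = 4013.08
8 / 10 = 4 / 5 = 0.80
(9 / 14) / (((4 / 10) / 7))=45 / 4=11.25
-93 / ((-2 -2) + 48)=-93 / 44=-2.11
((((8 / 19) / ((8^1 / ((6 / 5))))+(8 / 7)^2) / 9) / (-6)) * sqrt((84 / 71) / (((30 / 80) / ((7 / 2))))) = -12748 * sqrt(71) / 1274805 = -0.08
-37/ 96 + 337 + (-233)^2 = 5244059/ 96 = 54625.61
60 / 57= 1.05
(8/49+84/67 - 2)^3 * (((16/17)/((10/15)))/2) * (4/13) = -336563517312/7819967027327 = -0.04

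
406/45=9.02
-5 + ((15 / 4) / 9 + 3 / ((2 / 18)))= 269 / 12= 22.42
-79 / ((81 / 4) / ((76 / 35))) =-24016 / 2835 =-8.47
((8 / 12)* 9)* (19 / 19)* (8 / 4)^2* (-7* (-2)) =336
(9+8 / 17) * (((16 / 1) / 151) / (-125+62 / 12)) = -15456 / 1845673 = -0.01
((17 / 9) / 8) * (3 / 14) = 17 / 336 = 0.05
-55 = -55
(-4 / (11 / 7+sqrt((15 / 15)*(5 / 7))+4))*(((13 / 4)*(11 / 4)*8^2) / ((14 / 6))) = -133848 / 743+3432*sqrt(35) / 743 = -152.82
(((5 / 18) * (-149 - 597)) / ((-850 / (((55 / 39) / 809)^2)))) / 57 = 225665 / 17362911012642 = 0.00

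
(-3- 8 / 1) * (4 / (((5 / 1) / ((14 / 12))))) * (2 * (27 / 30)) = -462 / 25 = -18.48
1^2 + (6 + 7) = 14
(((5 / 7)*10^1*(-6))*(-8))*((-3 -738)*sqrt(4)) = -3556800 / 7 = -508114.29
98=98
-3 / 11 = -0.27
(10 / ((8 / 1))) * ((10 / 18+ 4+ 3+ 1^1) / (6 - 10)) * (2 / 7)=-55 / 72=-0.76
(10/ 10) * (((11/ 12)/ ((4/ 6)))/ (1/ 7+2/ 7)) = 77/ 24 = 3.21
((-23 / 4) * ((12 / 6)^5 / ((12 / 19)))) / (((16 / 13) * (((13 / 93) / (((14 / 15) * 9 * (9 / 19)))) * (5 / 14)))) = -943299 / 50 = -18865.98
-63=-63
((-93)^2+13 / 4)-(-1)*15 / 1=34669 / 4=8667.25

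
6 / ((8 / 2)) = 1.50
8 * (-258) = -2064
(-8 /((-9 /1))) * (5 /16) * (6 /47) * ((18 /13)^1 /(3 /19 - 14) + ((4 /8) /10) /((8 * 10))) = -543781 /154265280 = -0.00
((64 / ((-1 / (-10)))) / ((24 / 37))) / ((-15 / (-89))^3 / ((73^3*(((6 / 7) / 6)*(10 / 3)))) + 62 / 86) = 69811788228406880 / 51009557966553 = 1368.60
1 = 1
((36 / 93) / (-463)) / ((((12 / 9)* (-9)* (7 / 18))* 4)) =9 / 200942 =0.00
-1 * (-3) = 3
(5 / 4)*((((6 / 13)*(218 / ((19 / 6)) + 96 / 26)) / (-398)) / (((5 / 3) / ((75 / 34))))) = -3023325 / 21725626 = -0.14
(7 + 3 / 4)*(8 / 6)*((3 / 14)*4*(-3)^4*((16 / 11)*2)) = 160704 / 77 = 2087.06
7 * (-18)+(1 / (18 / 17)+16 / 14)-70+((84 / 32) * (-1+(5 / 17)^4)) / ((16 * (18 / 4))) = -4082098793 / 21047292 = -193.95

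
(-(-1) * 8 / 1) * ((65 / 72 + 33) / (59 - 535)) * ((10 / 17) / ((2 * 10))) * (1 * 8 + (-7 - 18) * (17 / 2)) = 998369 / 291312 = 3.43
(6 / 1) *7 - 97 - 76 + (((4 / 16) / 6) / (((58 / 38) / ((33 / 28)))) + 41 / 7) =-812719 / 6496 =-125.11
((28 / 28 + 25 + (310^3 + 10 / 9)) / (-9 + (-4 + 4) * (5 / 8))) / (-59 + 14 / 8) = 1072476976 / 18549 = 57818.59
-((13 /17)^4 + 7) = -613208 /83521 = -7.34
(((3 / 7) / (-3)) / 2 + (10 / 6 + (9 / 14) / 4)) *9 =885 / 56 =15.80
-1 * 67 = -67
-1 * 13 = -13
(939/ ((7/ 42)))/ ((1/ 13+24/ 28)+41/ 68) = 34863192/ 9511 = 3665.57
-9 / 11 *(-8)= 72 / 11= 6.55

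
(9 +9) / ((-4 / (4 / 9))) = -2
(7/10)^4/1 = 2401/10000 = 0.24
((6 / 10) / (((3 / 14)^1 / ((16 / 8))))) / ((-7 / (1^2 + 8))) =-36 / 5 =-7.20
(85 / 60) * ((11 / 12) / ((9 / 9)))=187 / 144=1.30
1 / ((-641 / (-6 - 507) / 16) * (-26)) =-4104 / 8333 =-0.49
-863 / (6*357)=-863 / 2142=-0.40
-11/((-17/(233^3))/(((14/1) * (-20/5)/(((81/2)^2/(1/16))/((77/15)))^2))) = -5774839768621/329307415650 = -17.54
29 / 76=0.38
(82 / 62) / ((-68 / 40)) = -410 / 527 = -0.78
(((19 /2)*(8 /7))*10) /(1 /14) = 1520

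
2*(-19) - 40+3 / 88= -6861 / 88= -77.97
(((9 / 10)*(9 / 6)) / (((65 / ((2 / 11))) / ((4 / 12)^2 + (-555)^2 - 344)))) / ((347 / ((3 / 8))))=191709 / 152680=1.26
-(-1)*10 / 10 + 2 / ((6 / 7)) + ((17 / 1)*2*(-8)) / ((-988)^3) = 602768971 / 180830676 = 3.33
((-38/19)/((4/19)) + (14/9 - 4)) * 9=-215/2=-107.50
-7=-7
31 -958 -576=-1503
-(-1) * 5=5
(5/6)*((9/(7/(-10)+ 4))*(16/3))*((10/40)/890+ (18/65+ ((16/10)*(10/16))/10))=5290/1157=4.57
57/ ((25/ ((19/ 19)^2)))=57/ 25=2.28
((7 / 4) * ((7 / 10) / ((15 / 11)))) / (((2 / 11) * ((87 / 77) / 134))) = 30587711 / 52200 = 585.97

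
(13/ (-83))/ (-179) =13/ 14857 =0.00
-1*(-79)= 79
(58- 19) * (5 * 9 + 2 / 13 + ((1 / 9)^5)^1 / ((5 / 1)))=173308828 / 98415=1761.00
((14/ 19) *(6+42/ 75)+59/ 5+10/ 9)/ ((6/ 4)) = 151718/ 12825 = 11.83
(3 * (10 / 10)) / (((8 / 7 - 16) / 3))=-63 / 104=-0.61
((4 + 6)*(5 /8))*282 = 3525 /2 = 1762.50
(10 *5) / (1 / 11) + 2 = 552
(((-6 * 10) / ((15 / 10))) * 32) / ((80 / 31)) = -496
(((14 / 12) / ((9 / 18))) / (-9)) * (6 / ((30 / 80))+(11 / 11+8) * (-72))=163.85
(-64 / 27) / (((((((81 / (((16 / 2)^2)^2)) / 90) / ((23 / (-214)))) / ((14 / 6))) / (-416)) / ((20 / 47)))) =-1755735654400 / 3666141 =-478905.65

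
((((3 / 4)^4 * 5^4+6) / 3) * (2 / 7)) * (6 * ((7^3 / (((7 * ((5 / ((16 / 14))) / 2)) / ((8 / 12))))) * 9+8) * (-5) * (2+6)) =-4642329 / 7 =-663189.86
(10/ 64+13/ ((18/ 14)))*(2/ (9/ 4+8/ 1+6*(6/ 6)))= 2957/ 2340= 1.26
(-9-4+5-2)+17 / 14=-123 / 14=-8.79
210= 210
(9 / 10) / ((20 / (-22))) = -0.99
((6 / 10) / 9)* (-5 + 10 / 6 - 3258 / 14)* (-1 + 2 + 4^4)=-4044.28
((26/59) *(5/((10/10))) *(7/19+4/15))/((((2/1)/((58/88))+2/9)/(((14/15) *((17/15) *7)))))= 6687226/2101875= 3.18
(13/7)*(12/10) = 78/35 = 2.23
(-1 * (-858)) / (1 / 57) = 48906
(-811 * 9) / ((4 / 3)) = -5474.25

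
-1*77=-77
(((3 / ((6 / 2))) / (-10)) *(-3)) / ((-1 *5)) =-3 / 50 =-0.06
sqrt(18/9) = sqrt(2) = 1.41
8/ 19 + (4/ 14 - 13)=-1635/ 133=-12.29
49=49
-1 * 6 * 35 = -210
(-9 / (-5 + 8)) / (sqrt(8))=-3 * sqrt(2) / 4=-1.06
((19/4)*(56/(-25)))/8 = -133/100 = -1.33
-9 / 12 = -3 / 4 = -0.75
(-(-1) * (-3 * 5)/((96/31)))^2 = 24025/1024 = 23.46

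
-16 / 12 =-4 / 3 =-1.33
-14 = -14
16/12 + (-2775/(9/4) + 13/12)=-14771/12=-1230.92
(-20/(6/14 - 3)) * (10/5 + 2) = 280/9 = 31.11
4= 4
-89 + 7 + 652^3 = 277167726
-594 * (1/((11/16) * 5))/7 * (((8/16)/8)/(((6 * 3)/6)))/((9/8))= -16/35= -0.46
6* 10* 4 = 240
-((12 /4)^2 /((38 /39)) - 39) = 29.76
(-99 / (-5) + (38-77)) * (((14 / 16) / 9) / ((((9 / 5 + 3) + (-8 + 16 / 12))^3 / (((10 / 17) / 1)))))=1125 / 6664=0.17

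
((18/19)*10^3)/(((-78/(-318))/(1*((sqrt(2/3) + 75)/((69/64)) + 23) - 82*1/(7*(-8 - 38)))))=6784000*sqrt(6)/5681 + 14256576000/39767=361427.75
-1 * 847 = -847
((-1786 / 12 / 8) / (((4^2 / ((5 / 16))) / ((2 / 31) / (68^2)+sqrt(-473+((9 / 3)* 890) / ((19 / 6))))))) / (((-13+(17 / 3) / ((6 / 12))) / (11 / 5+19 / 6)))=143773 / 8807055360+7567* sqrt(133627) / 122880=22.51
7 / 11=0.64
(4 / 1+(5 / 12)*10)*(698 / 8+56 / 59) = 720.29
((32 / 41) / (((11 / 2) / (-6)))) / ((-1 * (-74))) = -0.01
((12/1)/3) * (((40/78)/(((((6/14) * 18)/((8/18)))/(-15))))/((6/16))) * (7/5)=-62720/9477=-6.62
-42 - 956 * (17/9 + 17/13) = -3097.93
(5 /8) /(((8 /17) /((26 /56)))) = 1105 /1792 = 0.62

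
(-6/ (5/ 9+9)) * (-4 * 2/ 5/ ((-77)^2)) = 216/ 1274735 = 0.00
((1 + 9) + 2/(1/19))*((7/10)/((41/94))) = 15792/205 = 77.03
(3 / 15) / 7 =1 / 35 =0.03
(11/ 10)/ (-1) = -11/ 10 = -1.10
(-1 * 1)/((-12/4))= 0.33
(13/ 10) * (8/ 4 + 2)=5.20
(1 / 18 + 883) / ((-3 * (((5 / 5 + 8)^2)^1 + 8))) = -15895 / 4806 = -3.31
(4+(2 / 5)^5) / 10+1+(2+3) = 100016 / 15625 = 6.40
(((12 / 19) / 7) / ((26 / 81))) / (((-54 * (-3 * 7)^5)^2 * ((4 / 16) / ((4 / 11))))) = 8 / 951703968973214457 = 0.00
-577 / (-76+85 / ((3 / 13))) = -1731 / 877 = -1.97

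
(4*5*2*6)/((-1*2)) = -120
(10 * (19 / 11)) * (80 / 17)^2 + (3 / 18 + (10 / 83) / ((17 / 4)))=605876737 / 1583142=382.71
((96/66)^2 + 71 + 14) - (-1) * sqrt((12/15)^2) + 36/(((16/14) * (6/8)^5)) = 3604423/16335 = 220.66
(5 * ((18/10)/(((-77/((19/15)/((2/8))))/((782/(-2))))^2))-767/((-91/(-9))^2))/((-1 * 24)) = -11465072053/46246200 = -247.91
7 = 7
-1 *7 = -7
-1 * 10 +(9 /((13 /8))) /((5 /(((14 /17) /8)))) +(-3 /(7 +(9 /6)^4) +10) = -0.13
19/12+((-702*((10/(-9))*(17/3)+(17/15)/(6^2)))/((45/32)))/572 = 69803/9900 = 7.05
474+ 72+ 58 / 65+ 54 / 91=19162 / 35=547.49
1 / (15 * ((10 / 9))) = 3 / 50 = 0.06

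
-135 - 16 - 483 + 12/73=-46270/73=-633.84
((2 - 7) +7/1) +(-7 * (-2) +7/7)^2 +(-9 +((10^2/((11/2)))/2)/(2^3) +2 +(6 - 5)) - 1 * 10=4667/22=212.14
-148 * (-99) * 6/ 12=7326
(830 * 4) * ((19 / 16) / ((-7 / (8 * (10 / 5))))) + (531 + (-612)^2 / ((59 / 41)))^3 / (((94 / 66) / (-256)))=-215460371481109700623385672 / 67569691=-3188713286865699898.25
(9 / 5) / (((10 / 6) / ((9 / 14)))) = 243 / 350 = 0.69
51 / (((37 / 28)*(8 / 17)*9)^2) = 240737 / 147852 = 1.63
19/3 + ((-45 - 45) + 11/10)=-2477/30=-82.57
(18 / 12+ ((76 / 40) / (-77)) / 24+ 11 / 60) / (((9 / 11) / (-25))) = -51815 / 1008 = -51.40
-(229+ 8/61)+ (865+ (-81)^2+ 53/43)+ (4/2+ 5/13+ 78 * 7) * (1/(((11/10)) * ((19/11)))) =4850506810/647881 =7486.72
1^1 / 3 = 1 / 3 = 0.33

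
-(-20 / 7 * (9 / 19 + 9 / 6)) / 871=750 / 115843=0.01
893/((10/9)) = 8037/10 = 803.70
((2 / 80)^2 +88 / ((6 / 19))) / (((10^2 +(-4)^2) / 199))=266182997 / 556800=478.06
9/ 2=4.50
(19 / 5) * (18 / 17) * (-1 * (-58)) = 19836 / 85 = 233.36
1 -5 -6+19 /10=-81 /10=-8.10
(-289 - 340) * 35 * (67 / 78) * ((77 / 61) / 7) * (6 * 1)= -20460.35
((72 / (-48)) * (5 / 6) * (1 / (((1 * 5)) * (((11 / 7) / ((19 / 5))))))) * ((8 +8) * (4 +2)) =-58.04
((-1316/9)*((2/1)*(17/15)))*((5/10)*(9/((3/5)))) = -22372/9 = -2485.78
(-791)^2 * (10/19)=6256810/19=329305.79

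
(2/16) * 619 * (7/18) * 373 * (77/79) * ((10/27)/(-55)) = -11313463/153576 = -73.67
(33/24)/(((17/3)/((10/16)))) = 165/1088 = 0.15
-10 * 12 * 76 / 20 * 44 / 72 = -836 / 3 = -278.67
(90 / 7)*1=90 / 7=12.86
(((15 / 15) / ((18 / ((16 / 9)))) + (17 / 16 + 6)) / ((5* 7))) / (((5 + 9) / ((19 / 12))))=176339 / 7620480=0.02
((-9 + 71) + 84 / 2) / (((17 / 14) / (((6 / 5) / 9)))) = 2912 / 255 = 11.42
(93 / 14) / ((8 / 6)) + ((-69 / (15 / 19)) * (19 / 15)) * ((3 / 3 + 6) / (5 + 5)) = -1522763 / 21000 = -72.51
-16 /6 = -8 /3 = -2.67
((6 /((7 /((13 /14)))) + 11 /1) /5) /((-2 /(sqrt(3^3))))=-867 * sqrt(3) /245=-6.13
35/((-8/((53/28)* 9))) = -2385/32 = -74.53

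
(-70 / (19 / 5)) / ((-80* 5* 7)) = 1 / 152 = 0.01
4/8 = 1/2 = 0.50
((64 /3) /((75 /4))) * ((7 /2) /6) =0.66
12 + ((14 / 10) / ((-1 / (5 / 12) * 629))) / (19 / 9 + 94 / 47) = 1117083 / 93092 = 12.00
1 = 1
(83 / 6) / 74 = 83 / 444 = 0.19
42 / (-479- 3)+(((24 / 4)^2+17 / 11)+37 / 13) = 1389013 / 34463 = 40.30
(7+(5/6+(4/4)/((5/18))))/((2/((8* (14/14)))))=686/15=45.73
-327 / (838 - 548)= -1.13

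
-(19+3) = -22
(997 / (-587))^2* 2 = 1988018 / 344569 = 5.77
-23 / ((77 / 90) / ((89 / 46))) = -52.01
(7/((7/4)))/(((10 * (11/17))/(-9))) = -306/55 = -5.56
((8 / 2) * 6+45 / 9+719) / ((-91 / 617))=-5071.60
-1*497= -497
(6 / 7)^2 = 36 / 49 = 0.73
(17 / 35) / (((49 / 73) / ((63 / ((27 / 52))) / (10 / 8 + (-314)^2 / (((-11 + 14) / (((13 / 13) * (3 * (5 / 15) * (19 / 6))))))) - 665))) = -441715596851 / 917939785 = -481.20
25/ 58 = 0.43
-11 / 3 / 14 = -11 / 42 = -0.26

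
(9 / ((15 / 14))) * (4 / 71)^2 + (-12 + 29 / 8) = -1683359 / 201640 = -8.35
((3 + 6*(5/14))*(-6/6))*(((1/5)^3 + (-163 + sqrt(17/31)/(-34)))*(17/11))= 1295.64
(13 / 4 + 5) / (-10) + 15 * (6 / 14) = 1569 / 280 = 5.60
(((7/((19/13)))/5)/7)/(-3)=-13/285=-0.05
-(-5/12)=5/12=0.42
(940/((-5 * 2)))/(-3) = 94/3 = 31.33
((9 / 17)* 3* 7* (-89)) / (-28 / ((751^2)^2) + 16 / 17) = -5350711790104821 / 5089554047540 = -1051.31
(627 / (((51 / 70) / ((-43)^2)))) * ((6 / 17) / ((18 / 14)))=378712180 / 867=436807.59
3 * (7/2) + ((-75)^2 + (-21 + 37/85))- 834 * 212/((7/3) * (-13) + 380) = 911139331/178330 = 5109.29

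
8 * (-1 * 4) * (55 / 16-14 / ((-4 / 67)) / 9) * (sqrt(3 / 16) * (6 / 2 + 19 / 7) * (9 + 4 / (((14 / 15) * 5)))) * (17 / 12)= -32610.02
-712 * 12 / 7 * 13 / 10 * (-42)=333216 / 5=66643.20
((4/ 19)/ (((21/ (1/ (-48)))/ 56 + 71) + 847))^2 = 1/ 18275625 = 0.00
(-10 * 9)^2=8100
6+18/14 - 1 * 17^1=-68/7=-9.71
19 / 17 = 1.12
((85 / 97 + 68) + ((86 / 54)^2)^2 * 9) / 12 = 363065033 / 34366518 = 10.56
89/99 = 0.90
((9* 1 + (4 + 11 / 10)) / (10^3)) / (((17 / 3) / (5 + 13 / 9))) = 1363 / 85000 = 0.02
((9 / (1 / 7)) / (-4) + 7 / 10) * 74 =-11137 / 10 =-1113.70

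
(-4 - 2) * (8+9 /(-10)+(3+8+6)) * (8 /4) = -1446 /5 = -289.20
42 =42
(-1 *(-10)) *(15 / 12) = 25 / 2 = 12.50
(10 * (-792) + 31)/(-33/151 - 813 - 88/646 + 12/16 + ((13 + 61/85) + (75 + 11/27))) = 207775906380/19054589023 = 10.90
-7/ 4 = -1.75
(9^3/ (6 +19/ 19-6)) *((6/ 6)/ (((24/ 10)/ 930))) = 564975/ 2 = 282487.50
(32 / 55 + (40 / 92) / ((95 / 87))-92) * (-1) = 2187666 / 24035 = 91.02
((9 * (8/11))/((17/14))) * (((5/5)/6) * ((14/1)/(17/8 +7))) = 18816/13651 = 1.38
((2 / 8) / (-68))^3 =-1 / 20123648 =-0.00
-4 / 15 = -0.27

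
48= 48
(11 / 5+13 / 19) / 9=274 / 855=0.32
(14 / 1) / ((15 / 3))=14 / 5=2.80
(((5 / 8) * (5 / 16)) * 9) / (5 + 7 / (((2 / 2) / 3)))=225 / 3328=0.07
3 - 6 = -3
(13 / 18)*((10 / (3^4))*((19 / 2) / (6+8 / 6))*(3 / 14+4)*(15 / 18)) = 364325 / 898128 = 0.41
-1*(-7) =7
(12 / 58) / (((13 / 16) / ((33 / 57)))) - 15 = -106389 / 7163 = -14.85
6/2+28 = 31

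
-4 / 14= -2 / 7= -0.29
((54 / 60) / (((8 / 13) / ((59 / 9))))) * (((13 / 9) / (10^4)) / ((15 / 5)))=9971 / 21600000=0.00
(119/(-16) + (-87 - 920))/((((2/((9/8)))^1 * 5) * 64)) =-146079/81920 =-1.78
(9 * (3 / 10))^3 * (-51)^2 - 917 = 50278483 / 1000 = 50278.48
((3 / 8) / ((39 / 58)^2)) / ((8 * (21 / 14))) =0.07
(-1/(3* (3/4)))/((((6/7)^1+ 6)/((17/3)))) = -119/324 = -0.37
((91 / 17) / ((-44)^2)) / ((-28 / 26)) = -169 / 65824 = -0.00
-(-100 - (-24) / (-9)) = 308 / 3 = 102.67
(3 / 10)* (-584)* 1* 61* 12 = -641232 / 5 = -128246.40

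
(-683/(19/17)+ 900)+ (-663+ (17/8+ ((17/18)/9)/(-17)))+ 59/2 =-4216693/12312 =-342.49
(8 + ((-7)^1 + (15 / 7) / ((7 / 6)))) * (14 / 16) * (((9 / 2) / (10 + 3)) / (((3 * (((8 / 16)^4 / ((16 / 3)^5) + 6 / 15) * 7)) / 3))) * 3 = 19676528640 / 21374947139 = 0.92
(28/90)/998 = 7/22455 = 0.00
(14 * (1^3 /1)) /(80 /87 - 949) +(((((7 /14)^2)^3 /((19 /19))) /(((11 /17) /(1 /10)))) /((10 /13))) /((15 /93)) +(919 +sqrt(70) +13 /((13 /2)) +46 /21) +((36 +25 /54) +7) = sqrt(70) +5304467909261237 /5487429024000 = 975.02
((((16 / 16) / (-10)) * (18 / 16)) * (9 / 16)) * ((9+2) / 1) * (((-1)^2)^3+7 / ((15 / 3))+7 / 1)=-6.54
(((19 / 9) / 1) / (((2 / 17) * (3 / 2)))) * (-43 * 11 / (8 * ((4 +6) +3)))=-54.41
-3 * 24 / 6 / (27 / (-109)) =436 / 9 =48.44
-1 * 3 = -3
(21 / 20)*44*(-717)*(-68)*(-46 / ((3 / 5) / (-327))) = 56470856904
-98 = -98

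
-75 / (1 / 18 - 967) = 270 / 3481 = 0.08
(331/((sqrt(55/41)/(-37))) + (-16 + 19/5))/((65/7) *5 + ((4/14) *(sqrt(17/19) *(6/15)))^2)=-57009785 *sqrt(2255)/11889867 - 283955/1080897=-227.95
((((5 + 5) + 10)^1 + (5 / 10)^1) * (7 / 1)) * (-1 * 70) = -10045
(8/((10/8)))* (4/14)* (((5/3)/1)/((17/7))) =1.25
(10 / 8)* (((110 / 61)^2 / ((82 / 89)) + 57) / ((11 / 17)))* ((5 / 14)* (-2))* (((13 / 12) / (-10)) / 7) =10204041835 / 7894116384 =1.29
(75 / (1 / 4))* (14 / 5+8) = 3240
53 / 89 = 0.60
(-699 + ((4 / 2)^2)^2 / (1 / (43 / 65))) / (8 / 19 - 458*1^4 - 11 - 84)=850193 / 682435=1.25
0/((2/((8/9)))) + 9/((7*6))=3/14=0.21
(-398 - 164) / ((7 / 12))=-6744 / 7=-963.43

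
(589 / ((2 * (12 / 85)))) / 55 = 37.93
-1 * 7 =-7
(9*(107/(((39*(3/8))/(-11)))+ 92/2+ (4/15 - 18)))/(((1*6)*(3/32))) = -488704/585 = -835.39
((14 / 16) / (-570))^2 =49 / 20793600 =0.00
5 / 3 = 1.67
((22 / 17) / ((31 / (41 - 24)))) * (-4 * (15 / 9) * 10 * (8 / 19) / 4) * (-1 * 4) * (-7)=-246400 / 1767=-139.45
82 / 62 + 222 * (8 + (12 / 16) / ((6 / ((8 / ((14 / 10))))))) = 420089 / 217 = 1935.89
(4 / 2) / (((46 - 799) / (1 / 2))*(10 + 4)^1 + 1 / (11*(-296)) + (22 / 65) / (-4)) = -423280 / 4462235733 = -0.00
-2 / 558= -1 / 279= -0.00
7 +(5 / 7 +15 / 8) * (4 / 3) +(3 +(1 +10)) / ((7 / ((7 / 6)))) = 179 / 14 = 12.79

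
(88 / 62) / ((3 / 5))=220 / 93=2.37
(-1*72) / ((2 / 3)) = -108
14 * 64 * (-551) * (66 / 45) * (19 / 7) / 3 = -655126.76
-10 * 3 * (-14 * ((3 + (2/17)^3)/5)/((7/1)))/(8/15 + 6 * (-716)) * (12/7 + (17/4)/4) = -0.02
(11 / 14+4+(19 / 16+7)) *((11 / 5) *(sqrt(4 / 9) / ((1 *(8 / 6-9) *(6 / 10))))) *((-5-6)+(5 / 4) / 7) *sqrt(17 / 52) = 1614283 *sqrt(221) / 937664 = 25.59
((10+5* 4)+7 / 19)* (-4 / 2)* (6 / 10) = -3462 / 95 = -36.44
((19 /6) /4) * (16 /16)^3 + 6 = 163 /24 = 6.79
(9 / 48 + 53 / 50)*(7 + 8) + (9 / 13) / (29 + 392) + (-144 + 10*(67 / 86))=-2212095437 / 18827120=-117.50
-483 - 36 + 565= 46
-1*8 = -8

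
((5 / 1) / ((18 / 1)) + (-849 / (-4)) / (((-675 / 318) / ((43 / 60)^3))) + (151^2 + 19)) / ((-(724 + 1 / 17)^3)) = -3626700323252891 / 60424536155979600000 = -0.00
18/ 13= 1.38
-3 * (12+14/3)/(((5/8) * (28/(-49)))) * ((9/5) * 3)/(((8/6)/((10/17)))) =5670/17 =333.53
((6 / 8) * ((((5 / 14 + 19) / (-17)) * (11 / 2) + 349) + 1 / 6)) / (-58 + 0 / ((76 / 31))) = -4.43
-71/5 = -14.20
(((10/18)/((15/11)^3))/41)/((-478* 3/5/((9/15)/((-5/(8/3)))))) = 5324/892933875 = 0.00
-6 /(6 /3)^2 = -3 /2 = -1.50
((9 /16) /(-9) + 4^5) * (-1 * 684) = -2801493 /4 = -700373.25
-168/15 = -56/5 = -11.20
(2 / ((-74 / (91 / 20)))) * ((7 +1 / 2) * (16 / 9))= -182 / 111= -1.64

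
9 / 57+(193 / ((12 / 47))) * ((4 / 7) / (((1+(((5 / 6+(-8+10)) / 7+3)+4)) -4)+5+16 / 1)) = 347899 / 20273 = 17.16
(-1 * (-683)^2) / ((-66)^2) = -466489 / 4356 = -107.09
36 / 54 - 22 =-64 / 3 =-21.33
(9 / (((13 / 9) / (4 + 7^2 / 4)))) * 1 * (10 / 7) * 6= 6075 / 7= 867.86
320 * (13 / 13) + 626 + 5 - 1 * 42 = 909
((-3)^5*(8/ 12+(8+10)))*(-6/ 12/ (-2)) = -1134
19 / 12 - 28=-317 / 12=-26.42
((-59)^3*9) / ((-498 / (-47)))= -28958439 / 166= -174448.43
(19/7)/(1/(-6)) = -114/7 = -16.29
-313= -313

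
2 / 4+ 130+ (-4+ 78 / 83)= 21155 / 166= 127.44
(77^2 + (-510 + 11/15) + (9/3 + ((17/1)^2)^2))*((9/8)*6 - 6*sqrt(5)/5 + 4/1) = 14342177/15 - 2668312*sqrt(5)/25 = 717484.05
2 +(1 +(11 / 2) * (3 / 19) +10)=527 / 38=13.87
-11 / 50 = -0.22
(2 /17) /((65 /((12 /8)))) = 3 /1105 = 0.00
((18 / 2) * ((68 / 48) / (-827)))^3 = -132651 / 36198994112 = -0.00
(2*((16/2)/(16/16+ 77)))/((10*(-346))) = -2/33735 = -0.00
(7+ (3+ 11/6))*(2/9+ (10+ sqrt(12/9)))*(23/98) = 1633*sqrt(3)/882+ 37559/1323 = 31.60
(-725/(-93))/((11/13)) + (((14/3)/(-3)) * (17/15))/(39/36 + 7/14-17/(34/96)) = 9.25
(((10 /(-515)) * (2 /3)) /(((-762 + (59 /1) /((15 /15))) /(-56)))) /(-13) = 224 /2823951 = 0.00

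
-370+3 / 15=-1849 / 5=-369.80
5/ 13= 0.38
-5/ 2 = -2.50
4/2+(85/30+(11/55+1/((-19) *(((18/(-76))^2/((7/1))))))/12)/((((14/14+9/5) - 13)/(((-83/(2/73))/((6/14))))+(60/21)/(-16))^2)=413593046612066/5485813209243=75.39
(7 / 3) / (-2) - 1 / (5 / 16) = -131 / 30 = -4.37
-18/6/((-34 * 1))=3/34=0.09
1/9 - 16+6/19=-2663/171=-15.57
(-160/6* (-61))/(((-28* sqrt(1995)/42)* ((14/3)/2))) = -488* sqrt(1995)/931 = -23.41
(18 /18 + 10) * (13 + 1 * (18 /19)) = 2915 /19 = 153.42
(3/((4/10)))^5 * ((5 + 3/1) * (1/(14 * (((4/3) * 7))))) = 2278125/1568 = 1452.89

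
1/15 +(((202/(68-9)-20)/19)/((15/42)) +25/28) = -139673/94164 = -1.48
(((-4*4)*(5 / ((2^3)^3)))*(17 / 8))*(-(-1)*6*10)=-1275 / 64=-19.92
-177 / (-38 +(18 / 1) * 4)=-177 / 34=-5.21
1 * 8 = 8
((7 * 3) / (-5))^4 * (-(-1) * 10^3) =1555848 / 5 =311169.60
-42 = -42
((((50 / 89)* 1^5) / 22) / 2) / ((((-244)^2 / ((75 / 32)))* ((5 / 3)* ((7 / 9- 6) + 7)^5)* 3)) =22143375 / 3911490067234816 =0.00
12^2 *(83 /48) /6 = 83 /2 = 41.50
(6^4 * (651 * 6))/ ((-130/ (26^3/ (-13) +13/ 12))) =263022228/ 5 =52604445.60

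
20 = 20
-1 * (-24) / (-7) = -3.43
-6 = -6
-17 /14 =-1.21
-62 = -62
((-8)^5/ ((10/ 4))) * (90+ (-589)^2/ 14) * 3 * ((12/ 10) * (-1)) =205365510144/ 175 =1173517200.82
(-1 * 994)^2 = 988036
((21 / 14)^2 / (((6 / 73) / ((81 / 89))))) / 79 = 17739 / 56248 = 0.32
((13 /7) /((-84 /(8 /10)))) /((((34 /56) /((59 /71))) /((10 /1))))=-6136 /25347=-0.24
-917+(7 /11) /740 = -7464373 /8140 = -917.00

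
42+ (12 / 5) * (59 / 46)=5184 / 115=45.08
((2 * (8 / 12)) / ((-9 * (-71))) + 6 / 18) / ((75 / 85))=0.38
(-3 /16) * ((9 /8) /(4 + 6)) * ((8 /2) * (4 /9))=-3 /80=-0.04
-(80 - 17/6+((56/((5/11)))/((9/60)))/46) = -4371/46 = -95.02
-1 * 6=-6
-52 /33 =-1.58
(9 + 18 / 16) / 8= 1.27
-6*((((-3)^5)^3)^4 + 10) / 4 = -127173474825648610542883299633 / 2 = -63586737412824305271441650000.00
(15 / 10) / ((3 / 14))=7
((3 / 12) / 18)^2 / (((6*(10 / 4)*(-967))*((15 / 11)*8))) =-11 / 9023270400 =-0.00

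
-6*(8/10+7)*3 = -702/5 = -140.40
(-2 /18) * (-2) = 2 /9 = 0.22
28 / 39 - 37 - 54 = -3521 / 39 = -90.28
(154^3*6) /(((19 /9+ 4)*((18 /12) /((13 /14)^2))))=10306296 /5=2061259.20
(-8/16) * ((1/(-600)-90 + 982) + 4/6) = -178533/400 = -446.33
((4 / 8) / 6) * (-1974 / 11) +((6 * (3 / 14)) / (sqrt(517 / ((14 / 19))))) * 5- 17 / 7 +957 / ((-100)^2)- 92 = -84151311 / 770000 +45 * sqrt(137522) / 68761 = -109.04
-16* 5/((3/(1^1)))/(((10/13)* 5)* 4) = -26/15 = -1.73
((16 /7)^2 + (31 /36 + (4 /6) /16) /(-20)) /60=73091 /846720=0.09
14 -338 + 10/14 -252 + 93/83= -333590/581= -574.17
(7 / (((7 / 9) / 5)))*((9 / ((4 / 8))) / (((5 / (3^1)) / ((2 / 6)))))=162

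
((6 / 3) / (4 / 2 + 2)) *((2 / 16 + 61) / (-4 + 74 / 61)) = -29829 / 2720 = -10.97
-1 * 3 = -3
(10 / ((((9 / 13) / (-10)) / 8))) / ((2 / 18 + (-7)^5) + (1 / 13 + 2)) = 135200 / 1966163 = 0.07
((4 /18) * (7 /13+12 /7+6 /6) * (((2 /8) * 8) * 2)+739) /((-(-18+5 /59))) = 35848931 /865683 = 41.41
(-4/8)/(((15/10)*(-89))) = 1/267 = 0.00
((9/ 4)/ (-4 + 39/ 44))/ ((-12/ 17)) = 1.02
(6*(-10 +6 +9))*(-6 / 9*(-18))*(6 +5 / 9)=2360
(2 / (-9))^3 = -8 / 729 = -0.01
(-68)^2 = 4624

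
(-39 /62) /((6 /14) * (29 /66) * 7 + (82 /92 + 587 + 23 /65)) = -641355 /601112878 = -0.00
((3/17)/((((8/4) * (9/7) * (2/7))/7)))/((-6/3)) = -343/408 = -0.84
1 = 1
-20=-20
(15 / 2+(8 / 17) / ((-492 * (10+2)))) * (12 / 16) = 47047 / 8364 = 5.62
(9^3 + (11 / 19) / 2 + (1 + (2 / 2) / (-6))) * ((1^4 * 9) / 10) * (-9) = -1123659 / 190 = -5913.99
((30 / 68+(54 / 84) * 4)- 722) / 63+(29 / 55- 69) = -65878949 / 824670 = -79.89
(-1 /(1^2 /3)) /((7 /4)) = -12 /7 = -1.71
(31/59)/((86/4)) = 62/2537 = 0.02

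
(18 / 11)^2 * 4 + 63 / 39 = 19389 / 1573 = 12.33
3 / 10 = 0.30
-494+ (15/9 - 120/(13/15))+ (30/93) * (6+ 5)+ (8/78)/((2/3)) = -758155/1209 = -627.09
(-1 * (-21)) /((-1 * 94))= -21 /94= -0.22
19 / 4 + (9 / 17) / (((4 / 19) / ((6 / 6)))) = 247 / 34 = 7.26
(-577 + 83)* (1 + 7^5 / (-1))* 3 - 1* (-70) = 24906562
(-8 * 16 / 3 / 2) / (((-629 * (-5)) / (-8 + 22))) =-896 / 9435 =-0.09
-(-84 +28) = 56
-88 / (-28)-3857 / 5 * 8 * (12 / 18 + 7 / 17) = -2374790 / 357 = -6652.07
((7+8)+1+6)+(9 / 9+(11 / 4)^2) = 489 / 16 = 30.56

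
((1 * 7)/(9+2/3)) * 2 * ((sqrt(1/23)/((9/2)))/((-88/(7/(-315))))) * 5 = 0.00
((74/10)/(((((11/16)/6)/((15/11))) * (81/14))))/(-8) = -2072/1089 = -1.90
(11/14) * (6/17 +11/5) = 341/170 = 2.01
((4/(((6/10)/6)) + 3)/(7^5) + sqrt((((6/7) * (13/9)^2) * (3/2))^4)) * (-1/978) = -4899953/665708463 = -0.01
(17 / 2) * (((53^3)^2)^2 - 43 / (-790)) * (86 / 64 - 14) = -534406173817594412803178241 / 10112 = -52848711809493118354744.68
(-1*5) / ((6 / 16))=-40 / 3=-13.33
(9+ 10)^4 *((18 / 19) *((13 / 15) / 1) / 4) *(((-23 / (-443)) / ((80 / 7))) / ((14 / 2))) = 6152523 / 354400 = 17.36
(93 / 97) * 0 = 0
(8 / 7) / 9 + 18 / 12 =205 / 126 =1.63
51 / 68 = 3 / 4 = 0.75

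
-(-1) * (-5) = -5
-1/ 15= -0.07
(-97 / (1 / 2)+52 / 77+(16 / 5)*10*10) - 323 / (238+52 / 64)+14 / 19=704688900 / 5590123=126.06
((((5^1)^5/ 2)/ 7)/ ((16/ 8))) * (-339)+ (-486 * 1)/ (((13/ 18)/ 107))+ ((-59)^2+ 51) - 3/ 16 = -154781213/ 1456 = -106305.78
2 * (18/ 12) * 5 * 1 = 15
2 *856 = 1712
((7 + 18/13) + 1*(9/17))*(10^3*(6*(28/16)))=20685000/221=93597.29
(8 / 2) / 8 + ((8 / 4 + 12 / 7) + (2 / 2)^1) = 73 / 14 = 5.21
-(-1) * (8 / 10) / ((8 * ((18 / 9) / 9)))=9 / 20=0.45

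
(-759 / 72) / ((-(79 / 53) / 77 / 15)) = 5162465 / 632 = 8168.46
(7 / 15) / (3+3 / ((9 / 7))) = 7 / 80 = 0.09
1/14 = 0.07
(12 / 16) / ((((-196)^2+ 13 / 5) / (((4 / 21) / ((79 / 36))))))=0.00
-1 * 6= -6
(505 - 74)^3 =80062991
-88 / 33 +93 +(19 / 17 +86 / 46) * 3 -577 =-477.71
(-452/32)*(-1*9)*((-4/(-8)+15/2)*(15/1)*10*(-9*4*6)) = -32950800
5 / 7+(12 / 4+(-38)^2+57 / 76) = 40557 / 28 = 1448.46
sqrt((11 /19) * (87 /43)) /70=sqrt(781869) /57190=0.02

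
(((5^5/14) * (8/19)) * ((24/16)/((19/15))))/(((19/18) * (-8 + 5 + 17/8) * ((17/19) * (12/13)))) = -43875000/300713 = -145.90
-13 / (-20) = 13 / 20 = 0.65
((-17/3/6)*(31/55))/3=-527/2970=-0.18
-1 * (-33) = 33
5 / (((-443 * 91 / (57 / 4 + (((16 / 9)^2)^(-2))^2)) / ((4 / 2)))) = -306231653445 / 86571508301824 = -0.00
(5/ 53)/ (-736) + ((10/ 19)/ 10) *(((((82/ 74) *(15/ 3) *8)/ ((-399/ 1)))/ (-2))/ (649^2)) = -590696097925/ 4608624223918176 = -0.00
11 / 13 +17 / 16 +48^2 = 479629 / 208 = 2305.91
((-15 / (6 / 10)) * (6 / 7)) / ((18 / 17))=-425 / 21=-20.24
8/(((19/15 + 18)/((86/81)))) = 3440/7803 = 0.44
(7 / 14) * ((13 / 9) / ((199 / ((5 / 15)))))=13 / 10746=0.00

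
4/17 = 0.24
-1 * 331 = -331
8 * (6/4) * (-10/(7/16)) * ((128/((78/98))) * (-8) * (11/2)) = 25231360/13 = 1940873.85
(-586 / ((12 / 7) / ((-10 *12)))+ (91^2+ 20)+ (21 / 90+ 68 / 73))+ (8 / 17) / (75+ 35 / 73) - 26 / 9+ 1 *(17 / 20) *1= 6070439251361 / 123082380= 49320.13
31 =31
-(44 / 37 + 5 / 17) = -933 / 629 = -1.48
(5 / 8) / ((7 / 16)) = 10 / 7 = 1.43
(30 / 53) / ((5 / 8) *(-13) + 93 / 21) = -560 / 3657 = -0.15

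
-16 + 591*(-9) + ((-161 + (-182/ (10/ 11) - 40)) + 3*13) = -28486/ 5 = -5697.20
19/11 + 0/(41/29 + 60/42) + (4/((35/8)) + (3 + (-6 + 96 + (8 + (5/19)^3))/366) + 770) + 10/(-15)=249757793601/322167230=775.24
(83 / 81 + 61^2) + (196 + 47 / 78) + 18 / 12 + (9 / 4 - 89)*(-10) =10082743 / 2106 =4787.63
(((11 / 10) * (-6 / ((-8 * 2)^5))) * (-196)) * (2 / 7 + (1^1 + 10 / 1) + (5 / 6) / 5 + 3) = -46739 / 2621440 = -0.02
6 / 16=3 / 8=0.38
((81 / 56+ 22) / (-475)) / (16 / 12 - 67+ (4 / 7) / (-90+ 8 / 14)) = 1232907 / 1640342200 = 0.00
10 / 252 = 5 / 126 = 0.04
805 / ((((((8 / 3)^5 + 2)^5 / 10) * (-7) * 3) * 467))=-162396983476575 / 9495248762661390354249104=-0.00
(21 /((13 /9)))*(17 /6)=1071 /26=41.19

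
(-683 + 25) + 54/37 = -24292/37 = -656.54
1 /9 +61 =550 /9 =61.11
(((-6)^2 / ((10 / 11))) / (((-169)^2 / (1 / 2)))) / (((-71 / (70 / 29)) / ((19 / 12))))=-4389 / 117614198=-0.00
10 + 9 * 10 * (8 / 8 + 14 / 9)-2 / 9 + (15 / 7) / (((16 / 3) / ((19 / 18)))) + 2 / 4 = 485255 / 2016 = 240.70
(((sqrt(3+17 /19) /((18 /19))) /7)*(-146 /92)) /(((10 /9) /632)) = -5767*sqrt(1406) /805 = -268.63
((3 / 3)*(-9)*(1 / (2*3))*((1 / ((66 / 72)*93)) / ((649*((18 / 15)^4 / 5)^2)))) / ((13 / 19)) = -185546875 / 805380630912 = -0.00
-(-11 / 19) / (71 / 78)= 858 / 1349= 0.64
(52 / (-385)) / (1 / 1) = -52 / 385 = -0.14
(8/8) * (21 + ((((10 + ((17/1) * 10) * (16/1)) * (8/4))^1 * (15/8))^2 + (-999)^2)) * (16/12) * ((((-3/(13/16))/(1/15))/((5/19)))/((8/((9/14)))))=-217110686769/91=-2385831722.74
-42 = -42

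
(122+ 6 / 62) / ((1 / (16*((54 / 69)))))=1528.86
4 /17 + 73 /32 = 1369 /544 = 2.52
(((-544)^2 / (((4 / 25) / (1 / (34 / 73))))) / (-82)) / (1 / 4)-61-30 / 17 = -135064547 / 697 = -193779.84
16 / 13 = 1.23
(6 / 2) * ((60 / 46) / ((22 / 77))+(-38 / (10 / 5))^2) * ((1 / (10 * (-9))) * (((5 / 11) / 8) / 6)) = -1051 / 9108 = -0.12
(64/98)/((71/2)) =64/3479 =0.02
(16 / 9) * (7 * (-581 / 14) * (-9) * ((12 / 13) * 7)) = 390432 / 13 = 30033.23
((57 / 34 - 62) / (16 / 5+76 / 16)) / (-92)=10255 / 124338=0.08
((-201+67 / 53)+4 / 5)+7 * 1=-50863 / 265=-191.94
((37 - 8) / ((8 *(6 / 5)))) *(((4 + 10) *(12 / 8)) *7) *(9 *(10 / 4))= 319725 / 32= 9991.41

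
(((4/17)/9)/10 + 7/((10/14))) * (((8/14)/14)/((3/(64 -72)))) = -119984/112455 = -1.07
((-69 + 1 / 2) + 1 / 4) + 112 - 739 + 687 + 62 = 215 / 4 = 53.75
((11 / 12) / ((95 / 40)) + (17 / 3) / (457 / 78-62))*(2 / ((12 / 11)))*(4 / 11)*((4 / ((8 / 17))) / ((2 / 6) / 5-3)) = -1511810 / 2745633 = -0.55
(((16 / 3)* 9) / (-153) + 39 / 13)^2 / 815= 18769 / 2119815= 0.01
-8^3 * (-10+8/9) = 41984/9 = 4664.89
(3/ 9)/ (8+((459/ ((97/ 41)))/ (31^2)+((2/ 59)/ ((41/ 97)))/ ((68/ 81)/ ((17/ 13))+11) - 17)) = -212638883389/ 5608070393220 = -0.04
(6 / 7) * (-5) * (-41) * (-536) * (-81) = 53401680 / 7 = 7628811.43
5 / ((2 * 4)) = 5 / 8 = 0.62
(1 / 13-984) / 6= -12791 / 78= -163.99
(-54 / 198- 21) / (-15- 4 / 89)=1602 / 1133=1.41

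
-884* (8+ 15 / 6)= -9282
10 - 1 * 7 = 3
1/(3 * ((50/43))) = 43/150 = 0.29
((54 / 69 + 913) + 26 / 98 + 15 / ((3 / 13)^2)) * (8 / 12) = 8085422 / 10143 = 797.14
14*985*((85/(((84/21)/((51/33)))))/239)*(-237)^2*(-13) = -7275153515175/5258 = -1383635130.31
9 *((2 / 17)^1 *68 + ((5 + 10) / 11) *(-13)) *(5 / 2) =-4815 / 22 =-218.86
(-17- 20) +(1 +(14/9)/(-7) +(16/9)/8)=-36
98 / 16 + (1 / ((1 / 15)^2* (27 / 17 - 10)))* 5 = -145993 / 1144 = -127.62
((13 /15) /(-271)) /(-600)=13 /2439000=0.00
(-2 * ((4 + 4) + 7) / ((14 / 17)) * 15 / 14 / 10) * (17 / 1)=-13005 / 196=-66.35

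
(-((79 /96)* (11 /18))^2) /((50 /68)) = -12837737 /37324800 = -0.34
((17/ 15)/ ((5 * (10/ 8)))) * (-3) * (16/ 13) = -1088/ 1625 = -0.67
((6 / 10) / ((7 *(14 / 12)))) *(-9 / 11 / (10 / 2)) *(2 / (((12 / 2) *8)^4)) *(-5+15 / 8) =1 / 70647808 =0.00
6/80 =3/40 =0.08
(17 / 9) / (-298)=-17 / 2682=-0.01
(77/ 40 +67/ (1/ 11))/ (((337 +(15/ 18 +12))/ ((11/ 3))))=325127/ 41980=7.74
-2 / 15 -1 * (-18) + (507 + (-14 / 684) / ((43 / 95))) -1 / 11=524.73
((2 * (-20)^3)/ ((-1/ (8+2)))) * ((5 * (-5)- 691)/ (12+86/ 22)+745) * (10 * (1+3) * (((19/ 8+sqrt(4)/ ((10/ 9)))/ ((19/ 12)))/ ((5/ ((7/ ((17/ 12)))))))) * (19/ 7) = 3770695618560/ 119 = 31686517803.03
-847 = -847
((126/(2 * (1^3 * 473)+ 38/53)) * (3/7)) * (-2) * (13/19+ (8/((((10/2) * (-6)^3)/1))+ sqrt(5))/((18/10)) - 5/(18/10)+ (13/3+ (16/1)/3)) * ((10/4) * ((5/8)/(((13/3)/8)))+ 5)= -189844145/27885312 - 162975 * sqrt(5)/326144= -7.93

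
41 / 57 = 0.72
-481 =-481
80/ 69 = 1.16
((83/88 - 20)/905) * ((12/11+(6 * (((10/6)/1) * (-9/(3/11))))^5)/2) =18048264866769969/438020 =41204202700.26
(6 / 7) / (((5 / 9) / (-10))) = -108 / 7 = -15.43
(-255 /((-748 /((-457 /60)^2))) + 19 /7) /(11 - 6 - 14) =-1662583 /665280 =-2.50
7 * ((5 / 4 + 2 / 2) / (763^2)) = 9 / 332668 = 0.00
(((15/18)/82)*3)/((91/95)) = 0.03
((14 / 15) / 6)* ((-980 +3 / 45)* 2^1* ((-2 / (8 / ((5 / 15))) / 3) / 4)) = 102893 / 48600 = 2.12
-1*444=-444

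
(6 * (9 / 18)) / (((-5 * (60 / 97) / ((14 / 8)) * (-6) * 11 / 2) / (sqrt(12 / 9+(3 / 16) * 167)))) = 679 * sqrt(4701) / 158400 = 0.29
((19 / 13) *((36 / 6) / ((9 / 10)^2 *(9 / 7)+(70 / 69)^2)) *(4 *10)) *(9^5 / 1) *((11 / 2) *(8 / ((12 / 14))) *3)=138195637039152000 / 89709997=1540470869.03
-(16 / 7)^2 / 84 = -64 / 1029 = -0.06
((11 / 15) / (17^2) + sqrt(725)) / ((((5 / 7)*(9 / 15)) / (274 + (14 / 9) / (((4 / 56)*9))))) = 344806 / 210681 + 783650*sqrt(29) / 243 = 17368.24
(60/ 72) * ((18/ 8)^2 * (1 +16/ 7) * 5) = 15525/ 224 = 69.31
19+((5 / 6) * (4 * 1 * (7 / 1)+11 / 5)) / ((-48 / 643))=-91621 / 288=-318.13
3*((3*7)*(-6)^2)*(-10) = -22680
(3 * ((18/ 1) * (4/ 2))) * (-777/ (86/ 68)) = -66352.19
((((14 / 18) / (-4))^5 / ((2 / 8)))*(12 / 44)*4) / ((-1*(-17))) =-16807 / 235566144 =-0.00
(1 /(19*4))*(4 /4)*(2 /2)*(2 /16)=1 /608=0.00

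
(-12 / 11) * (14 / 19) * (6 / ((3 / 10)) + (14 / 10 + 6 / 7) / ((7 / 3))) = -11208 / 665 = -16.85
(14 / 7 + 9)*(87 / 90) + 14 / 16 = 11.51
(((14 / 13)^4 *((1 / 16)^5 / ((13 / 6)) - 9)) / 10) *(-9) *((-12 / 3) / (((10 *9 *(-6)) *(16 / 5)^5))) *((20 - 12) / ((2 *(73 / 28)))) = 42957076427125 / 116412464333062144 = 0.00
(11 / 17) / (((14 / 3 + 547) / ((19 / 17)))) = 627 / 478295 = 0.00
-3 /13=-0.23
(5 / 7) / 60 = 1 / 84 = 0.01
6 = 6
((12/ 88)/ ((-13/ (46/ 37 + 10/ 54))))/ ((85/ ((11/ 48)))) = -0.00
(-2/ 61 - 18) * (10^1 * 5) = -55000/ 61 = -901.64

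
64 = 64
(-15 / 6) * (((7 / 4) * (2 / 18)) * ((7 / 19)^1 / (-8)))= 245 / 10944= 0.02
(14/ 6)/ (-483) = -1/ 207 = -0.00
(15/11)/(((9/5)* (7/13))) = 325/231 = 1.41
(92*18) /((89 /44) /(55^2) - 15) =-220413600 /1996411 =-110.40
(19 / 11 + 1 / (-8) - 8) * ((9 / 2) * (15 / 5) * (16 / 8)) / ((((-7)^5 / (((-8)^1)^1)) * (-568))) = 15201 / 105010136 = 0.00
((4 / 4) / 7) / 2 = 1 / 14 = 0.07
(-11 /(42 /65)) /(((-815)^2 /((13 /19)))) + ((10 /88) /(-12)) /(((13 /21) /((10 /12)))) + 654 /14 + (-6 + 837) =10137518986333 /11550075680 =877.70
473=473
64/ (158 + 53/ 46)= 2944/ 7321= 0.40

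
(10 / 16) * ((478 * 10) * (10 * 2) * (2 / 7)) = 119500 / 7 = 17071.43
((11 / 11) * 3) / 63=1 / 21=0.05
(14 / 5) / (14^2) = 1 / 70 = 0.01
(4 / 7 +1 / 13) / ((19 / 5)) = 295 / 1729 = 0.17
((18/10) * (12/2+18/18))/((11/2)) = 126/55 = 2.29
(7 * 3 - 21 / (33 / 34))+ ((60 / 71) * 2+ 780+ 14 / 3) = 1840943 / 2343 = 785.72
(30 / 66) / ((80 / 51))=51 / 176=0.29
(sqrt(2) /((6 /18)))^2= 18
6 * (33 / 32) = 99 / 16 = 6.19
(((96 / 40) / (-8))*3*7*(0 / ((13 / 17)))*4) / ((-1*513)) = 0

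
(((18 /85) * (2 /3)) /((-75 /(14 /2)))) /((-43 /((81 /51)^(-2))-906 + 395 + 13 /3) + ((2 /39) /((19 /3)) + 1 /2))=705432 /32905369625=0.00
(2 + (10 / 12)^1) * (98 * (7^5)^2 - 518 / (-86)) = 6745320630755 / 86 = 78433960822.73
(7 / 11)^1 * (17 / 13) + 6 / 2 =548 / 143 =3.83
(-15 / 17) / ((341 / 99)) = -135 / 527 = -0.26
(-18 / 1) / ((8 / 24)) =-54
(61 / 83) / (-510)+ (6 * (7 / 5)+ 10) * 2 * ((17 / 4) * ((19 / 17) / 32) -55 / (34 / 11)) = -219900107 / 338640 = -649.36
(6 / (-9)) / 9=-2 / 27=-0.07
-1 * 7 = -7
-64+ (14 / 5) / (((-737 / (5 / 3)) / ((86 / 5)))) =-708724 / 11055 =-64.11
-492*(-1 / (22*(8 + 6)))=123 / 77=1.60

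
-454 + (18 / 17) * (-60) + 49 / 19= -166329 / 323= -514.95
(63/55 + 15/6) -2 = 181/110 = 1.65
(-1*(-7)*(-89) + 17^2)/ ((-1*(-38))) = -167/ 19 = -8.79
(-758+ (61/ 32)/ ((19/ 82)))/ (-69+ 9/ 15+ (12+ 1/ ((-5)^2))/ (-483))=393180975/ 35882032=10.96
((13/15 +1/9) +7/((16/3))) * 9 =1649/80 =20.61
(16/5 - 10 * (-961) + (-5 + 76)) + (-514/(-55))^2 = 29558901/3025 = 9771.54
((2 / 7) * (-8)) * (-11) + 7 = 225 / 7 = 32.14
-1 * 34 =-34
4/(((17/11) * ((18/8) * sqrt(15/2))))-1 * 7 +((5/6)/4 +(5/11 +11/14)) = -10259/1848 +176 * sqrt(30)/2295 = -5.13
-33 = -33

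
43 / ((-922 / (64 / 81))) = -1376 / 37341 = -0.04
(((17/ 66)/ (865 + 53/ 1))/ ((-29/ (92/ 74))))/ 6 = -23/ 11472516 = -0.00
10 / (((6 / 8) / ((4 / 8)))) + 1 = 23 / 3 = 7.67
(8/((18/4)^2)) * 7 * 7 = 19.36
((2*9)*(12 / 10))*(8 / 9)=96 / 5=19.20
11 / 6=1.83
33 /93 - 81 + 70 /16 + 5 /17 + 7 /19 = -6056473 /80104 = -75.61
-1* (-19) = 19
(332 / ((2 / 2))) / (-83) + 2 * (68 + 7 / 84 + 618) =8209 / 6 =1368.17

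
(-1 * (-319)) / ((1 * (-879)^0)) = 319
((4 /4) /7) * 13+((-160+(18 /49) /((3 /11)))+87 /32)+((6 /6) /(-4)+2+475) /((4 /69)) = 12653541 /1568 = 8069.86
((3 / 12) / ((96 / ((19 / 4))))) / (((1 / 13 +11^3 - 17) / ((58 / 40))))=7163 / 524789760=0.00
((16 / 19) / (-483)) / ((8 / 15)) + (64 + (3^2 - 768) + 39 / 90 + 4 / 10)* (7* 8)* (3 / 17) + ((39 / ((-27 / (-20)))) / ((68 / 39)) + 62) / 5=-5338853837 / 780045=-6844.29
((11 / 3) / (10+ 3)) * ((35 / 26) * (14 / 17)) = 2695 / 8619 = 0.31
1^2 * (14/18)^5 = 16807/59049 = 0.28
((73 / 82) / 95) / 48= 73 / 373920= 0.00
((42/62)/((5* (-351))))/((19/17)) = -119/344565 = -0.00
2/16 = 0.12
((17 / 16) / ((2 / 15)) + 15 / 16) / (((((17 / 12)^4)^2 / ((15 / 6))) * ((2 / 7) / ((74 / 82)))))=1239808550400 / 286006055081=4.33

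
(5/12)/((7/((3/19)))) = 5/532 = 0.01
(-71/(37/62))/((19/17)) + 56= -35466/703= -50.45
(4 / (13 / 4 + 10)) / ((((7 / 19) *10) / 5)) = 152 / 371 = 0.41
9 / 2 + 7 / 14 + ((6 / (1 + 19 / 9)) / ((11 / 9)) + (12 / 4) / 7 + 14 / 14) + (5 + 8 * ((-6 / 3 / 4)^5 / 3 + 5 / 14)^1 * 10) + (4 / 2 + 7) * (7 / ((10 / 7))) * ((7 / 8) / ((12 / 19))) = 101.84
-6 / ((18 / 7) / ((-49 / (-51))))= -343 / 153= -2.24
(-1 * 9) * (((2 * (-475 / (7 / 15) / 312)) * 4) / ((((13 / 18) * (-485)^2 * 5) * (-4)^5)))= -1539 / 5698993664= -0.00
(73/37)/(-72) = -0.03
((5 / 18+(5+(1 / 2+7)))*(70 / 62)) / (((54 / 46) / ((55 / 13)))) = 5091625 / 97929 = 51.99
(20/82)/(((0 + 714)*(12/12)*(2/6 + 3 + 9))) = 5/180523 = 0.00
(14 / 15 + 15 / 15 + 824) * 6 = 4955.60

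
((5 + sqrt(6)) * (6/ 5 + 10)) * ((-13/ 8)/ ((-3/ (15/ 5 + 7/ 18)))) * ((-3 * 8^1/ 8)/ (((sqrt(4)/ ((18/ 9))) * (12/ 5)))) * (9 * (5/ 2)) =-138775/ 48 -27755 * sqrt(6)/ 48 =-4307.51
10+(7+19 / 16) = 291 / 16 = 18.19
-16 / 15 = -1.07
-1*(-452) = 452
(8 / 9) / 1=8 / 9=0.89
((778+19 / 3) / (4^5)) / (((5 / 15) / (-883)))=-2077699 / 1024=-2029.00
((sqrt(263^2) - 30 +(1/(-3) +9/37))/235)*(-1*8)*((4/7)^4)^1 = -52946944/62630085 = -0.85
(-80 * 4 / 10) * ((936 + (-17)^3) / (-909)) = -127264 / 909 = -140.00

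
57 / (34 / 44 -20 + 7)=-1254 / 269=-4.66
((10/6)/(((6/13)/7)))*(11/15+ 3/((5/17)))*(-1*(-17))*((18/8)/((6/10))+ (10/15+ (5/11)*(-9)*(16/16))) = 2727361/1782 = 1530.51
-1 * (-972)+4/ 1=976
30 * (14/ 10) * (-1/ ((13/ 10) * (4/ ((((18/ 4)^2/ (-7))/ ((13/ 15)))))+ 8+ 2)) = -127575/ 25643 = -4.98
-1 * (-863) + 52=915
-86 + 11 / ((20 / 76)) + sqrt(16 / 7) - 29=-366 / 5 + 4 * sqrt(7) / 7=-71.69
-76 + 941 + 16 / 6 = 2603 / 3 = 867.67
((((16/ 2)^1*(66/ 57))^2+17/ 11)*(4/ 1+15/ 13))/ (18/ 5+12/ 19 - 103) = -116202455/ 25493611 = -4.56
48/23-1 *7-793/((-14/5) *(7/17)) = 1539241/2254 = 682.89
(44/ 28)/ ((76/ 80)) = 220/ 133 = 1.65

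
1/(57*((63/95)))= 5/189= 0.03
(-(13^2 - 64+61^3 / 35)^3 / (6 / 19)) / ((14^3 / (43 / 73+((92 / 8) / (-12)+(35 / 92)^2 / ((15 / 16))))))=70985700.88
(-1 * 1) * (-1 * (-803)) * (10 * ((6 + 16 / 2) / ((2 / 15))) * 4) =-3372600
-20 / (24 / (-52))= 130 / 3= 43.33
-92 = -92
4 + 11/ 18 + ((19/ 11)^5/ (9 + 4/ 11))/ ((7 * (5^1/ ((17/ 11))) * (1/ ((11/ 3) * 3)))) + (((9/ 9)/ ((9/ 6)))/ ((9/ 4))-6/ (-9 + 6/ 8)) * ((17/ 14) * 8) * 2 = 72095209247/ 2850163470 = 25.30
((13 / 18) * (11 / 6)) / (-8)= -143 / 864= -0.17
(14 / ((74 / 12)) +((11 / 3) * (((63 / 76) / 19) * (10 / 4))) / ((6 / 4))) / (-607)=-135541 / 32430796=-0.00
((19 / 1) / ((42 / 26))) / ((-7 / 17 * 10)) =-4199 / 1470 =-2.86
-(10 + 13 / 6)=-73 / 6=-12.17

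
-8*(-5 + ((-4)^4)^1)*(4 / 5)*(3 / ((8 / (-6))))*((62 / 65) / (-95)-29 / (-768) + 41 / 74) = 76868636799 / 36556000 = 2102.76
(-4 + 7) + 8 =11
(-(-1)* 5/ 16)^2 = 25/ 256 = 0.10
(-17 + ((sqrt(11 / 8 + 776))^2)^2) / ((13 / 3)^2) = 348073857 / 10816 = 32181.38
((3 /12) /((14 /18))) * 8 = 18 /7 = 2.57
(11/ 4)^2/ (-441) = -121/ 7056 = -0.02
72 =72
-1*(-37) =37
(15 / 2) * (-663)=-9945 / 2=-4972.50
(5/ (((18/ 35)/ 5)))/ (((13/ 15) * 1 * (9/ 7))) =30625/ 702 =43.63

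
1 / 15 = 0.07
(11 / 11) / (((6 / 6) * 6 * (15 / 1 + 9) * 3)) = 1 / 432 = 0.00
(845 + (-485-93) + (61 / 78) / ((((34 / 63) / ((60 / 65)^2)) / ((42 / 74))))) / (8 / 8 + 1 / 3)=200.78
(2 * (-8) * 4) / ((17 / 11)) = -704 / 17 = -41.41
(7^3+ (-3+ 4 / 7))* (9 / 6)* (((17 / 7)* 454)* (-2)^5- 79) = -885163704 / 49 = -18064565.39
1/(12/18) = 3/2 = 1.50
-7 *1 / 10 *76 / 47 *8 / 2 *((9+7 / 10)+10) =-104804 / 1175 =-89.19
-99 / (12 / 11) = -363 / 4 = -90.75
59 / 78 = 0.76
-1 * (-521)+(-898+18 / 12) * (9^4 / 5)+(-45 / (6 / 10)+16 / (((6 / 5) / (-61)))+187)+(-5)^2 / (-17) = -600050243 / 510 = -1176569.10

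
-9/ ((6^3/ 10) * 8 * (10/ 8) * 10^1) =-0.00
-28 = -28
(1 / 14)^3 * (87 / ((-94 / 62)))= -2697 / 128968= -0.02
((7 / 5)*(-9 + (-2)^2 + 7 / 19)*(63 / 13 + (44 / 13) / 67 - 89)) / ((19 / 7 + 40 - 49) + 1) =-315871248 / 3061565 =-103.17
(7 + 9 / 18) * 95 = 1425 / 2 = 712.50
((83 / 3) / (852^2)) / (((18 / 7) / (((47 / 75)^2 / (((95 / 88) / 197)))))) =2781190643 / 2618358412500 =0.00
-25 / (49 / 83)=-2075 / 49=-42.35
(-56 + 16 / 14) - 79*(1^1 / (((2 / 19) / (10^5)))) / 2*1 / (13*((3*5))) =-52549976 / 273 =-192490.75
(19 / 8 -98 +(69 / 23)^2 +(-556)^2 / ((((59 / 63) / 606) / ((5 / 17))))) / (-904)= -65082.28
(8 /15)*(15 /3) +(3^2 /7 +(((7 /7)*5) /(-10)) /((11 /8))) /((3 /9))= 1255 /231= 5.43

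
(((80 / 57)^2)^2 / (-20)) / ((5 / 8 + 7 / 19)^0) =-2048000 / 10556001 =-0.19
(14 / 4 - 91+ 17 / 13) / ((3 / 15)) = -11205 / 26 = -430.96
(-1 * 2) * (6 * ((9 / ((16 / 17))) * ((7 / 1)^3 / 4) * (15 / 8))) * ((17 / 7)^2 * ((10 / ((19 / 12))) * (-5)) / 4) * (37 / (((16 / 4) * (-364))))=-5521597875 / 252928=-21830.71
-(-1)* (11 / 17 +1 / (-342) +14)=85141 / 5814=14.64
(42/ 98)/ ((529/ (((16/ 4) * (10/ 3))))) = 40/ 3703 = 0.01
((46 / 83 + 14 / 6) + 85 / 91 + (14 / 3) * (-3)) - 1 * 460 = -10653772 / 22659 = -470.18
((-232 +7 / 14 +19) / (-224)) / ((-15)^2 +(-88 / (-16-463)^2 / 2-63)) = 97512425 / 16651890304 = 0.01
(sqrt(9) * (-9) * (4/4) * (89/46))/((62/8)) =-4806/713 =-6.74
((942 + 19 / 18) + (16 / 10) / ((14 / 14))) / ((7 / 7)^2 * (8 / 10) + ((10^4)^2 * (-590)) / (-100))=649 / 405343512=0.00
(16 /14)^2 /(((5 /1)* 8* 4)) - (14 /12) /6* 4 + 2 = 2713 /2205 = 1.23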